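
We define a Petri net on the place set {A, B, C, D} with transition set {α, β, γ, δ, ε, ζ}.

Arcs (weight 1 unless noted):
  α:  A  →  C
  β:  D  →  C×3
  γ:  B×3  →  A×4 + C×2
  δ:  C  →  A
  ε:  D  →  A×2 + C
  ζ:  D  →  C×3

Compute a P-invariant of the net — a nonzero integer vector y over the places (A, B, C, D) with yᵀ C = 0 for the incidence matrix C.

Incidence matrix C (rows=places, cols=transitions):
        α    β    γ    δ    ε    ζ
    A  -1    0    4    1    2    0
    B   0    0   -3    0    0    0
    C   1    3    2   -1    1    3
    D   0   -1    0    0   -1   -1

Candidate y = [1, 2, 1, 3]; check y·C column-wise:
  col α: 1·-1 + 2·0 + 1·1 + 3·0 = 0
  col β: 1·0 + 2·0 + 1·3 + 3·-1 = 0
  col γ: 1·4 + 2·-3 + 1·2 + 3·0 = 0
  col δ: 1·1 + 2·0 + 1·-1 + 3·0 = 0
  col ε: 1·2 + 2·0 + 1·1 + 3·-1 = 0
  col ζ: 1·0 + 2·0 + 1·3 + 3·-1 = 0

y = (A:1, B:2, C:1, D:3)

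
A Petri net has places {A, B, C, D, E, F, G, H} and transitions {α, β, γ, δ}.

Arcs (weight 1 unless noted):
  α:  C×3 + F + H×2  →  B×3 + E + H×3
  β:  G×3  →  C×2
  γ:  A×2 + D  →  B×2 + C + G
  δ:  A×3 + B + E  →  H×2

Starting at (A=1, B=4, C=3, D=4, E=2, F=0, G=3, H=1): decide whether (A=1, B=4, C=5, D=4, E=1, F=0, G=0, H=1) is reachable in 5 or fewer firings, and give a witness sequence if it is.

depth 0: 1 marking
depth 1: 2 markings reached so far
depth 2: 2 markings reached so far
(frontier empty at depth 2; search complete)
target is not among the 2 markings reachable within 5 steps

NO — not reachable within 5 firings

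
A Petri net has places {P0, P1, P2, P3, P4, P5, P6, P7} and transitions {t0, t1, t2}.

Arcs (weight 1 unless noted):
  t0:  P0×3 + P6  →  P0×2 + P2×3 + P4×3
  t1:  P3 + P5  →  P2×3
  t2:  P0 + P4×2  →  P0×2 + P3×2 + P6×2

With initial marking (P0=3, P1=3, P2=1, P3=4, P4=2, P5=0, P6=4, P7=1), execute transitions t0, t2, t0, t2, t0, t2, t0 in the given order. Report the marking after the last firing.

step 1: fire t0:  (P0=3, P1=3, P2=1, P3=4, P4=2, P5=0, P6=4, P7=1) → (P0=2, P1=3, P2=4, P3=4, P4=5, P5=0, P6=3, P7=1)
step 2: fire t2:  (P0=2, P1=3, P2=4, P3=4, P4=5, P5=0, P6=3, P7=1) → (P0=3, P1=3, P2=4, P3=6, P4=3, P5=0, P6=5, P7=1)
step 3: fire t0:  (P0=3, P1=3, P2=4, P3=6, P4=3, P5=0, P6=5, P7=1) → (P0=2, P1=3, P2=7, P3=6, P4=6, P5=0, P6=4, P7=1)
step 4: fire t2:  (P0=2, P1=3, P2=7, P3=6, P4=6, P5=0, P6=4, P7=1) → (P0=3, P1=3, P2=7, P3=8, P4=4, P5=0, P6=6, P7=1)
step 5: fire t0:  (P0=3, P1=3, P2=7, P3=8, P4=4, P5=0, P6=6, P7=1) → (P0=2, P1=3, P2=10, P3=8, P4=7, P5=0, P6=5, P7=1)
step 6: fire t2:  (P0=2, P1=3, P2=10, P3=8, P4=7, P5=0, P6=5, P7=1) → (P0=3, P1=3, P2=10, P3=10, P4=5, P5=0, P6=7, P7=1)
step 7: fire t0:  (P0=3, P1=3, P2=10, P3=10, P4=5, P5=0, P6=7, P7=1) → (P0=2, P1=3, P2=13, P3=10, P4=8, P5=0, P6=6, P7=1)

(P0=2, P1=3, P2=13, P3=10, P4=8, P5=0, P6=6, P7=1)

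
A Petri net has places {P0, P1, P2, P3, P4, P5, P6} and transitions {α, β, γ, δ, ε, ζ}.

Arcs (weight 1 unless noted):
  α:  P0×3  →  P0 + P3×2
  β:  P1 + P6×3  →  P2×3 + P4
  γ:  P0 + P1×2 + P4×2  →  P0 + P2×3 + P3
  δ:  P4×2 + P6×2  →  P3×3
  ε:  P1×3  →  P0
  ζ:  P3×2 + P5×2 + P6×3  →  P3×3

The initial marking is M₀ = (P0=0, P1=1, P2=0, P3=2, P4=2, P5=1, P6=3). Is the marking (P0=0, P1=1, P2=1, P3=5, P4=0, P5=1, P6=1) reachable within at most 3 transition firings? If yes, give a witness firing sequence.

NO — not reachable within 3 firings

depth 0: 1 marking
depth 1: 3 markings reached so far
depth 2: 3 markings reached so far
(frontier empty at depth 2; search complete)
target is not among the 3 markings reachable within 3 steps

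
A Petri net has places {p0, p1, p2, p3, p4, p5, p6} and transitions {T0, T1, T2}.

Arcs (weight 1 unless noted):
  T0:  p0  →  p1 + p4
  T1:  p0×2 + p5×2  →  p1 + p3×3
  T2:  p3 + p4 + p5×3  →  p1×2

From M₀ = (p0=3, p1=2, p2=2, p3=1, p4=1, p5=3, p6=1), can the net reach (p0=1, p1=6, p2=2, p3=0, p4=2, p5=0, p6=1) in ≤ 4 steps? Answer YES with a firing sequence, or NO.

YES — reachable via ⟨T0, T0, T2⟩ (3 firings)

step 1: fire T0:  (p0=3, p1=2, p2=2, p3=1, p4=1, p5=3, p6=1) → (p0=2, p1=3, p2=2, p3=1, p4=2, p5=3, p6=1)
step 2: fire T0:  (p0=2, p1=3, p2=2, p3=1, p4=2, p5=3, p6=1) → (p0=1, p1=4, p2=2, p3=1, p4=3, p5=3, p6=1)
step 3: fire T2:  (p0=1, p1=4, p2=2, p3=1, p4=3, p5=3, p6=1) → (p0=1, p1=6, p2=2, p3=0, p4=2, p5=0, p6=1)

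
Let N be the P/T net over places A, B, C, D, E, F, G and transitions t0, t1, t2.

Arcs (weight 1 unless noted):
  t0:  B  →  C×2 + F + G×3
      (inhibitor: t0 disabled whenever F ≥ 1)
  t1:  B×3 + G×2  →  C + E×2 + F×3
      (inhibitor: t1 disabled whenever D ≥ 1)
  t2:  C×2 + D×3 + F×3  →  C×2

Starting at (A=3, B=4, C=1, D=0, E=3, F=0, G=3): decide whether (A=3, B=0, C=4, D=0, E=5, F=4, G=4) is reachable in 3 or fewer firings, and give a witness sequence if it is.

YES — reachable via ⟨t0, t1⟩ (2 firings)

step 1: fire t0:  (A=3, B=4, C=1, D=0, E=3, F=0, G=3) → (A=3, B=3, C=3, D=0, E=3, F=1, G=6)
step 2: fire t1:  (A=3, B=3, C=3, D=0, E=3, F=1, G=6) → (A=3, B=0, C=4, D=0, E=5, F=4, G=4)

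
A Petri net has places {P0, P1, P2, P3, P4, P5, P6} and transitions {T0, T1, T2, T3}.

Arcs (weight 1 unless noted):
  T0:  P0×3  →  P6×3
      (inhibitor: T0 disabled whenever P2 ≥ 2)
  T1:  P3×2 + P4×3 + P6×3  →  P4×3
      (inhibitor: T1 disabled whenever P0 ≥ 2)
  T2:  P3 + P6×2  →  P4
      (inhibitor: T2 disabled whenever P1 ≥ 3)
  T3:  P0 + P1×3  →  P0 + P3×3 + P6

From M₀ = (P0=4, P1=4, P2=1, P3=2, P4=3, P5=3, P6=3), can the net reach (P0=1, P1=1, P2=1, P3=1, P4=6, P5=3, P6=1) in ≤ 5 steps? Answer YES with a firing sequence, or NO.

depth 0: 1 marking
depth 1: 3 markings reached so far
depth 2: 6 markings reached so far
depth 3: 9 markings reached so far
depth 4: 12 markings reached so far
depth 5: 14 markings reached so far
target is not among the 14 markings reachable within 5 steps

NO — not reachable within 5 firings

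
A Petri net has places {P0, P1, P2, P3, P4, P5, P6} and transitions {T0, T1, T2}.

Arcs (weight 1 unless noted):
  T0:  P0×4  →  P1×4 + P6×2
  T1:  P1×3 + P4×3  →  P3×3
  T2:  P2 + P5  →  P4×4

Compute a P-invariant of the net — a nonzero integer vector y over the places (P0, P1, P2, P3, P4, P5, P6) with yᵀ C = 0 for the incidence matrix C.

y = (P0:1, P1:1, P2:0, P3:1, P4:0, P5:0, P6:0)

Incidence matrix C (rows=places, cols=transitions):
       T0   T1   T2
   P0  -4    0    0
   P1   4   -3    0
   P2   0    0   -1
   P3   0    3    0
   P4   0   -3    4
   P5   0    0   -1
   P6   2    0    0

Candidate y = [1, 1, 0, 1, 0, 0, 0]; check y·C column-wise:
  col T0: 1·-4 + 1·4 + 1·0 + 0·2 = 0
  col T1: 1·0 + 1·-3 + 1·3 + 0·-3 = 0
  col T2: 1·0 + 1·0 + 0·-1 + 1·0 + 0·4 + 0·-1 = 0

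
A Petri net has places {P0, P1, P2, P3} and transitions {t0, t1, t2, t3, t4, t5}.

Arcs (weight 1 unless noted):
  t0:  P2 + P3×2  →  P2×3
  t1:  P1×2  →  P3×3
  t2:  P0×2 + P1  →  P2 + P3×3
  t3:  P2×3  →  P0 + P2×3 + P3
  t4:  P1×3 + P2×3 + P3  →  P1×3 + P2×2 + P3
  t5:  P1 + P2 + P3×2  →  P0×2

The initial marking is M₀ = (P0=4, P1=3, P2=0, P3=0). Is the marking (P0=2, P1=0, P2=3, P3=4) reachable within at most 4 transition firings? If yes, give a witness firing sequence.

step 1: fire t1:  (P0=4, P1=3, P2=0, P3=0) → (P0=4, P1=1, P2=0, P3=3)
step 2: fire t2:  (P0=4, P1=1, P2=0, P3=3) → (P0=2, P1=0, P2=1, P3=6)
step 3: fire t0:  (P0=2, P1=0, P2=1, P3=6) → (P0=2, P1=0, P2=3, P3=4)

YES — reachable via ⟨t1, t2, t0⟩ (3 firings)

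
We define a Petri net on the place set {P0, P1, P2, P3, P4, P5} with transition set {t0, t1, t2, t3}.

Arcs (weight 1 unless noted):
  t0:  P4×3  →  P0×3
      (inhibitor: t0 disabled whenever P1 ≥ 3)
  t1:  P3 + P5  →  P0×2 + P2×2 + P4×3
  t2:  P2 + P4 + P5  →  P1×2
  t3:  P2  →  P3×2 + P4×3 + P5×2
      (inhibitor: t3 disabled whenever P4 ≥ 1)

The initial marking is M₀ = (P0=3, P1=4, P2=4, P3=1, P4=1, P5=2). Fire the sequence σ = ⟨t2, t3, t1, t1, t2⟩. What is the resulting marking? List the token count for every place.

(P0=7, P1=8, P2=5, P3=1, P4=8, P5=0)

step 1: fire t2:  (P0=3, P1=4, P2=4, P3=1, P4=1, P5=2) → (P0=3, P1=6, P2=3, P3=1, P4=0, P5=1)
step 2: fire t3:  (P0=3, P1=6, P2=3, P3=1, P4=0, P5=1) → (P0=3, P1=6, P2=2, P3=3, P4=3, P5=3)
step 3: fire t1:  (P0=3, P1=6, P2=2, P3=3, P4=3, P5=3) → (P0=5, P1=6, P2=4, P3=2, P4=6, P5=2)
step 4: fire t1:  (P0=5, P1=6, P2=4, P3=2, P4=6, P5=2) → (P0=7, P1=6, P2=6, P3=1, P4=9, P5=1)
step 5: fire t2:  (P0=7, P1=6, P2=6, P3=1, P4=9, P5=1) → (P0=7, P1=8, P2=5, P3=1, P4=8, P5=0)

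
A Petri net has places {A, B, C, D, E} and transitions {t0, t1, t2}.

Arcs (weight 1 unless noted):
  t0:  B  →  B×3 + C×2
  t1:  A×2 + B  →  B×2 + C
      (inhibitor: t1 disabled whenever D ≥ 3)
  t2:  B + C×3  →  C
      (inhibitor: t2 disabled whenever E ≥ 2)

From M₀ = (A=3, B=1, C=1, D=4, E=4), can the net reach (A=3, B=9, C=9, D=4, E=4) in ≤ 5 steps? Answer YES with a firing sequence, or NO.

YES — reachable via ⟨t0, t0, t0, t0⟩ (4 firings)

step 1: fire t0:  (A=3, B=1, C=1, D=4, E=4) → (A=3, B=3, C=3, D=4, E=4)
step 2: fire t0:  (A=3, B=3, C=3, D=4, E=4) → (A=3, B=5, C=5, D=4, E=4)
step 3: fire t0:  (A=3, B=5, C=5, D=4, E=4) → (A=3, B=7, C=7, D=4, E=4)
step 4: fire t0:  (A=3, B=7, C=7, D=4, E=4) → (A=3, B=9, C=9, D=4, E=4)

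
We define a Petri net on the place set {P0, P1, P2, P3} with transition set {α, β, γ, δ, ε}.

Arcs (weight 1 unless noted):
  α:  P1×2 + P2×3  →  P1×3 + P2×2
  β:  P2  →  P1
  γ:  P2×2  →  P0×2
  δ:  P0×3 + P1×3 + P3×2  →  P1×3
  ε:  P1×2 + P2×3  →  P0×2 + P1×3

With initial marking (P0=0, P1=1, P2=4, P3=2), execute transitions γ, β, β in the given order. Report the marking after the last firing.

(P0=2, P1=3, P2=0, P3=2)

step 1: fire γ:  (P0=0, P1=1, P2=4, P3=2) → (P0=2, P1=1, P2=2, P3=2)
step 2: fire β:  (P0=2, P1=1, P2=2, P3=2) → (P0=2, P1=2, P2=1, P3=2)
step 3: fire β:  (P0=2, P1=2, P2=1, P3=2) → (P0=2, P1=3, P2=0, P3=2)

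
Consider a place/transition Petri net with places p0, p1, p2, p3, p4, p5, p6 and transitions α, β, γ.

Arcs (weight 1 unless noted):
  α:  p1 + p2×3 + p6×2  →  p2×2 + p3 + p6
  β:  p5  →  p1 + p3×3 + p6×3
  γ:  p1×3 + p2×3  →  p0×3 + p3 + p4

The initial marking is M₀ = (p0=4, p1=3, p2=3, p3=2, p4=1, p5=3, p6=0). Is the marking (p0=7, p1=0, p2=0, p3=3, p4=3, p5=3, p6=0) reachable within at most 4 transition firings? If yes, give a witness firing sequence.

NO — not reachable within 4 firings

depth 0: 1 marking
depth 1: 3 markings reached so far
depth 2: 6 markings reached so far
depth 3: 9 markings reached so far
depth 4: 11 markings reached so far
target is not among the 11 markings reachable within 4 steps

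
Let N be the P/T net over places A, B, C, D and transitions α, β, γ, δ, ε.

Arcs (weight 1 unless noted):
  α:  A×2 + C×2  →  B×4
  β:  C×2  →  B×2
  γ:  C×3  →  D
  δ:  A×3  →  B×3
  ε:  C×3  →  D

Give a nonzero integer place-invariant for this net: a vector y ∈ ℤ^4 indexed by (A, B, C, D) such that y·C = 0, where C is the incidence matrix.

Incidence matrix C (rows=places, cols=transitions):
        α    β    γ    δ    ε
    A  -2    0    0   -3    0
    B   4    2    0    3    0
    C  -2   -2   -3    0   -3
    D   0    0    1    0    1

Candidate y = [1, 1, 1, 3]; check y·C column-wise:
  col α: 1·-2 + 1·4 + 1·-2 + 3·0 = 0
  col β: 1·0 + 1·2 + 1·-2 + 3·0 = 0
  col γ: 1·0 + 1·0 + 1·-3 + 3·1 = 0
  col δ: 1·-3 + 1·3 + 1·0 + 3·0 = 0
  col ε: 1·0 + 1·0 + 1·-3 + 3·1 = 0

y = (A:1, B:1, C:1, D:3)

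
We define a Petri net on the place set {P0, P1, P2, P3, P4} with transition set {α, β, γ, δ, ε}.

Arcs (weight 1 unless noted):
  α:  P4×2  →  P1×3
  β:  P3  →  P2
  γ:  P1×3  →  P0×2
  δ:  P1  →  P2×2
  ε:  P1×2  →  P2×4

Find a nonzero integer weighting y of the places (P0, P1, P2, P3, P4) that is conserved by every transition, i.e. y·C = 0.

y = (P0:3, P1:2, P2:1, P3:1, P4:3)

Incidence matrix C (rows=places, cols=transitions):
        α    β    γ    δ    ε
   P0   0    0    2    0    0
   P1   3    0   -3   -1   -2
   P2   0    1    0    2    4
   P3   0   -1    0    0    0
   P4  -2    0    0    0    0

Candidate y = [3, 2, 1, 1, 3]; check y·C column-wise:
  col α: 3·0 + 2·3 + 1·0 + 1·0 + 3·-2 = 0
  col β: 3·0 + 2·0 + 1·1 + 1·-1 + 3·0 = 0
  col γ: 3·2 + 2·-3 + 1·0 + 1·0 + 3·0 = 0
  col δ: 3·0 + 2·-1 + 1·2 + 1·0 + 3·0 = 0
  col ε: 3·0 + 2·-2 + 1·4 + 1·0 + 3·0 = 0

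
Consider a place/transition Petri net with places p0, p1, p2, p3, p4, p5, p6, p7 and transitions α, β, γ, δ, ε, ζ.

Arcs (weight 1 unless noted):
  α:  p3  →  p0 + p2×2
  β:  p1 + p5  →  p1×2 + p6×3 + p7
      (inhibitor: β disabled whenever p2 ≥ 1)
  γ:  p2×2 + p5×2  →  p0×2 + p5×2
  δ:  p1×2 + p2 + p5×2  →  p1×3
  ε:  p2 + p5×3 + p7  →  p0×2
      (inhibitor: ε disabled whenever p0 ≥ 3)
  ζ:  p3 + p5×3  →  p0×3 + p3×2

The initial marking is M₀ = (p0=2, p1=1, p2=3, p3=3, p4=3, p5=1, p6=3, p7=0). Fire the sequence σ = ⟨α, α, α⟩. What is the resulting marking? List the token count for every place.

step 1: fire α:  (p0=2, p1=1, p2=3, p3=3, p4=3, p5=1, p6=3, p7=0) → (p0=3, p1=1, p2=5, p3=2, p4=3, p5=1, p6=3, p7=0)
step 2: fire α:  (p0=3, p1=1, p2=5, p3=2, p4=3, p5=1, p6=3, p7=0) → (p0=4, p1=1, p2=7, p3=1, p4=3, p5=1, p6=3, p7=0)
step 3: fire α:  (p0=4, p1=1, p2=7, p3=1, p4=3, p5=1, p6=3, p7=0) → (p0=5, p1=1, p2=9, p3=0, p4=3, p5=1, p6=3, p7=0)

(p0=5, p1=1, p2=9, p3=0, p4=3, p5=1, p6=3, p7=0)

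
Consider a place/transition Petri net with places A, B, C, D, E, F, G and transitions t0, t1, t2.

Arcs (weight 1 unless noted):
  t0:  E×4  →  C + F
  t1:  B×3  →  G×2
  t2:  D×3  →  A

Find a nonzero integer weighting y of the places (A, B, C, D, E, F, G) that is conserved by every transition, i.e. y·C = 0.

Incidence matrix C (rows=places, cols=transitions):
       t0   t1   t2
    A   0    0    1
    B   0   -3    0
    C   1    0    0
    D   0    0   -3
    E  -4    0    0
    F   1    0    0
    G   0    2    0

Candidate y = [3, 0, 0, 1, 0, 0, 0]; check y·C column-wise:
  col t0: 3·0 + 0·1 + 1·0 + 0·-4 + 0·1 = 0
  col t1: 3·0 + 0·-3 + 1·0 + 0·2 = 0
  col t2: 3·1 + 1·-3 = 0

y = (A:3, B:0, C:0, D:1, E:0, F:0, G:0)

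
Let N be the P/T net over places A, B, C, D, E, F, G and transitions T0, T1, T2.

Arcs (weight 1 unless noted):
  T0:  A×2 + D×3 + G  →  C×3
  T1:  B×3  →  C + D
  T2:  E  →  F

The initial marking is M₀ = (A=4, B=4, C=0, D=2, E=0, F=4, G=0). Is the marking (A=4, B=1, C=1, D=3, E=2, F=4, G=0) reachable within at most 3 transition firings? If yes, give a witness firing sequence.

NO — not reachable within 3 firings

depth 0: 1 marking
depth 1: 2 markings reached so far
depth 2: 2 markings reached so far
(frontier empty at depth 2; search complete)
target is not among the 2 markings reachable within 3 steps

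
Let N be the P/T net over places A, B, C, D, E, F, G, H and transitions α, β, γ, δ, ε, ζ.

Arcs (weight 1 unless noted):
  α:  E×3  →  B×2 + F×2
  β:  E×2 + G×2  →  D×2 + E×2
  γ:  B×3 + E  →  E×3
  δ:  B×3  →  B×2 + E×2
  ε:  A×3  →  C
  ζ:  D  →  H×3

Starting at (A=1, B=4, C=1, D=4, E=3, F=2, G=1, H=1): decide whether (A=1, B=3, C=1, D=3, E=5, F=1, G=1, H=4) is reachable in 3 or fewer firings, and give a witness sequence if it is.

NO — not reachable within 3 firings

depth 0: 1 marking
depth 1: 5 markings reached so far
depth 2: 13 markings reached so far
depth 3: 24 markings reached so far
target is not among the 24 markings reachable within 3 steps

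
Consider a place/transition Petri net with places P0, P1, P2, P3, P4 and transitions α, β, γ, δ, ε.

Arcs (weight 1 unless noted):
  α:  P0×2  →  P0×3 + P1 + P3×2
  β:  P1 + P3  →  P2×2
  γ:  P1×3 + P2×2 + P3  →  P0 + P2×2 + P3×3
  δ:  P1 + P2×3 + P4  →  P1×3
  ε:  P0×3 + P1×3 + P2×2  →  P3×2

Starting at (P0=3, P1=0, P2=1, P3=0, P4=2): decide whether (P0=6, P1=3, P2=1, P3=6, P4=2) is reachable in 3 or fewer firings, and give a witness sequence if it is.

step 1: fire α:  (P0=3, P1=0, P2=1, P3=0, P4=2) → (P0=4, P1=1, P2=1, P3=2, P4=2)
step 2: fire α:  (P0=4, P1=1, P2=1, P3=2, P4=2) → (P0=5, P1=2, P2=1, P3=4, P4=2)
step 3: fire α:  (P0=5, P1=2, P2=1, P3=4, P4=2) → (P0=6, P1=3, P2=1, P3=6, P4=2)

YES — reachable via ⟨α, α, α⟩ (3 firings)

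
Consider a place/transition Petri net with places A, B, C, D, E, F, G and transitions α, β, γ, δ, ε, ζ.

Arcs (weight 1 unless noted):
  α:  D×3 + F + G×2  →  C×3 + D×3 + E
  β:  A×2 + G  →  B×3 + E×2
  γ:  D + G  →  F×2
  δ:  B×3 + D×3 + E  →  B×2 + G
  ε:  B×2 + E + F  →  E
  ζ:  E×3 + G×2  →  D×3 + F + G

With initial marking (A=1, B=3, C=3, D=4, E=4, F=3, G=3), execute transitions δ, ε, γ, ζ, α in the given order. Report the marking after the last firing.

step 1: fire δ:  (A=1, B=3, C=3, D=4, E=4, F=3, G=3) → (A=1, B=2, C=3, D=1, E=3, F=3, G=4)
step 2: fire ε:  (A=1, B=2, C=3, D=1, E=3, F=3, G=4) → (A=1, B=0, C=3, D=1, E=3, F=2, G=4)
step 3: fire γ:  (A=1, B=0, C=3, D=1, E=3, F=2, G=4) → (A=1, B=0, C=3, D=0, E=3, F=4, G=3)
step 4: fire ζ:  (A=1, B=0, C=3, D=0, E=3, F=4, G=3) → (A=1, B=0, C=3, D=3, E=0, F=5, G=2)
step 5: fire α:  (A=1, B=0, C=3, D=3, E=0, F=5, G=2) → (A=1, B=0, C=6, D=3, E=1, F=4, G=0)

(A=1, B=0, C=6, D=3, E=1, F=4, G=0)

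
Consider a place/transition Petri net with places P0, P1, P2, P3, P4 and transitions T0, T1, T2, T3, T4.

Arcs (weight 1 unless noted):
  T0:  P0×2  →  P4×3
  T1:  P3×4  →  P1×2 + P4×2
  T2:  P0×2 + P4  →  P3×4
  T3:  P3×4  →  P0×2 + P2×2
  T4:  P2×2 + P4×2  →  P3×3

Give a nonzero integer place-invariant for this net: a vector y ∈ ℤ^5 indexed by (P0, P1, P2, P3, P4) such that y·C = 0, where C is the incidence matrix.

Incidence matrix C (rows=places, cols=transitions):
       T0   T1   T2   T3   T4
   P0  -2    0   -2    2    0
   P1   0    2    0    0    0
   P2   0    0    0    2   -2
   P3   0   -4    4   -4    3
   P4   3    2   -1    0   -2

Candidate y = [3, 2, 1, 2, 2]; check y·C column-wise:
  col T0: 3·-2 + 2·0 + 1·0 + 2·0 + 2·3 = 0
  col T1: 3·0 + 2·2 + 1·0 + 2·-4 + 2·2 = 0
  col T2: 3·-2 + 2·0 + 1·0 + 2·4 + 2·-1 = 0
  col T3: 3·2 + 2·0 + 1·2 + 2·-4 + 2·0 = 0
  col T4: 3·0 + 2·0 + 1·-2 + 2·3 + 2·-2 = 0

y = (P0:3, P1:2, P2:1, P3:2, P4:2)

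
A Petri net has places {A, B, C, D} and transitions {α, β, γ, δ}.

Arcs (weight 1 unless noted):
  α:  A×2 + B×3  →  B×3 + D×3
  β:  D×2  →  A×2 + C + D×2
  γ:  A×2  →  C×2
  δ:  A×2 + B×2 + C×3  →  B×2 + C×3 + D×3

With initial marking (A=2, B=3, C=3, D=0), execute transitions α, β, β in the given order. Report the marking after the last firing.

step 1: fire α:  (A=2, B=3, C=3, D=0) → (A=0, B=3, C=3, D=3)
step 2: fire β:  (A=0, B=3, C=3, D=3) → (A=2, B=3, C=4, D=3)
step 3: fire β:  (A=2, B=3, C=4, D=3) → (A=4, B=3, C=5, D=3)

(A=4, B=3, C=5, D=3)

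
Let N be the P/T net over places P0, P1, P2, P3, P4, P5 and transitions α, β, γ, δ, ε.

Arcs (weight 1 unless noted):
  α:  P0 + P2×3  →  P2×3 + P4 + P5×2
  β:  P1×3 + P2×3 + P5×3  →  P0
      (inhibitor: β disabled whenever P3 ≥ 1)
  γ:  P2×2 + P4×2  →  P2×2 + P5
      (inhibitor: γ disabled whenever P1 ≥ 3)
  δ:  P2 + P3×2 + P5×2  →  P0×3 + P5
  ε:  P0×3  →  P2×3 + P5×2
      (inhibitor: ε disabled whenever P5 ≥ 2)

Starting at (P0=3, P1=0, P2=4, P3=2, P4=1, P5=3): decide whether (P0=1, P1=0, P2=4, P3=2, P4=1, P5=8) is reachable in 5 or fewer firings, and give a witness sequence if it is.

YES — reachable via ⟨α, α, γ⟩ (3 firings)

step 1: fire α:  (P0=3, P1=0, P2=4, P3=2, P4=1, P5=3) → (P0=2, P1=0, P2=4, P3=2, P4=2, P5=5)
step 2: fire α:  (P0=2, P1=0, P2=4, P3=2, P4=2, P5=5) → (P0=1, P1=0, P2=4, P3=2, P4=3, P5=7)
step 3: fire γ:  (P0=1, P1=0, P2=4, P3=2, P4=3, P5=7) → (P0=1, P1=0, P2=4, P3=2, P4=1, P5=8)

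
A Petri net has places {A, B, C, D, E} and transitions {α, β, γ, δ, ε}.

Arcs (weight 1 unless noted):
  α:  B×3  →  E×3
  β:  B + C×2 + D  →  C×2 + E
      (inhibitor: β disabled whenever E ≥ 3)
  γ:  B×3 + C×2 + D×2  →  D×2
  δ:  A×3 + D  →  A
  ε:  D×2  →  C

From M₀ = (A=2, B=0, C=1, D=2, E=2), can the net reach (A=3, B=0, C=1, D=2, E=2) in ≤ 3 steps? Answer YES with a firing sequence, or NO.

NO — not reachable within 3 firings

depth 0: 1 marking
depth 1: 2 markings reached so far
depth 2: 2 markings reached so far
(frontier empty at depth 2; search complete)
target is not among the 2 markings reachable within 3 steps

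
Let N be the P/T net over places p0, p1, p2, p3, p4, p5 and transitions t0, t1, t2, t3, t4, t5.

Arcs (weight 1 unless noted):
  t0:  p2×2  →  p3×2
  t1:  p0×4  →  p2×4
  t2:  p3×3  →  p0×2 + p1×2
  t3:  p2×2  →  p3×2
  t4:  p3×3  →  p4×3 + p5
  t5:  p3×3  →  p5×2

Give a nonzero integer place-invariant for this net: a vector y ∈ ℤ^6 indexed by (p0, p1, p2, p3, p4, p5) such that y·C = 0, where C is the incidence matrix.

Incidence matrix C (rows=places, cols=transitions):
       t0   t1   t2   t3   t4   t5
   p0   0   -4    2    0    0    0
   p1   0    0    2    0    0    0
   p2  -2    4    0   -2    0    0
   p3   2    0   -3    2   -3   -3
   p4   0    0    0    0    3    0
   p5   0    0    0    0    1    2

Candidate y = [2, 1, 2, 2, 1, 3]; check y·C column-wise:
  col t0: 2·0 + 1·0 + 2·-2 + 2·2 + 1·0 + 3·0 = 0
  col t1: 2·-4 + 1·0 + 2·4 + 2·0 + 1·0 + 3·0 = 0
  col t2: 2·2 + 1·2 + 2·0 + 2·-3 + 1·0 + 3·0 = 0
  col t3: 2·0 + 1·0 + 2·-2 + 2·2 + 1·0 + 3·0 = 0
  col t4: 2·0 + 1·0 + 2·0 + 2·-3 + 1·3 + 3·1 = 0
  col t5: 2·0 + 1·0 + 2·0 + 2·-3 + 1·0 + 3·2 = 0

y = (p0:2, p1:1, p2:2, p3:2, p4:1, p5:3)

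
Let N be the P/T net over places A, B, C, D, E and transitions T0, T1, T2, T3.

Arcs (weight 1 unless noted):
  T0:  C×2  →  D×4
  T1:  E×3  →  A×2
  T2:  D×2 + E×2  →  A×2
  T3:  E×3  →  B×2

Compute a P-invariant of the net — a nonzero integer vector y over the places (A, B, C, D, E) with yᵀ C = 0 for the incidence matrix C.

Incidence matrix C (rows=places, cols=transitions):
       T0   T1   T2   T3
    A   0    2    2    0
    B   0    0    0    2
    C  -2    0    0    0
    D   4    0   -2    0
    E   0   -3   -2   -3

Candidate y = [3, 3, 2, 1, 2]; check y·C column-wise:
  col T0: 3·0 + 3·0 + 2·-2 + 1·4 + 2·0 = 0
  col T1: 3·2 + 3·0 + 2·0 + 1·0 + 2·-3 = 0
  col T2: 3·2 + 3·0 + 2·0 + 1·-2 + 2·-2 = 0
  col T3: 3·0 + 3·2 + 2·0 + 1·0 + 2·-3 = 0

y = (A:3, B:3, C:2, D:1, E:2)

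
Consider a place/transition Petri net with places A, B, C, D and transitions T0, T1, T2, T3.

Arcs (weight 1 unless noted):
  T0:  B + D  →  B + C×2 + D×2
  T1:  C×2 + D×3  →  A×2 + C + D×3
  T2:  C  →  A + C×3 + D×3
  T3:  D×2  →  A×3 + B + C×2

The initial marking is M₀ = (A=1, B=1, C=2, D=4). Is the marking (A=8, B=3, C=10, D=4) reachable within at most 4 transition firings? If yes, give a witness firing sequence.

step 1: fire T0:  (A=1, B=1, C=2, D=4) → (A=1, B=1, C=4, D=5)
step 2: fire T2:  (A=1, B=1, C=4, D=5) → (A=2, B=1, C=6, D=8)
step 3: fire T3:  (A=2, B=1, C=6, D=8) → (A=5, B=2, C=8, D=6)
step 4: fire T3:  (A=5, B=2, C=8, D=6) → (A=8, B=3, C=10, D=4)

YES — reachable via ⟨T0, T2, T3, T3⟩ (4 firings)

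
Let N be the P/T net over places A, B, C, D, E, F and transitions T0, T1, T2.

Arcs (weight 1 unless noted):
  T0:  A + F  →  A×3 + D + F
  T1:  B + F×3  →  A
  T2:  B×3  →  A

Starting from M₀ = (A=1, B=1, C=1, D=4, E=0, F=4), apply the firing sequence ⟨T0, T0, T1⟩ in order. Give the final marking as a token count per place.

step 1: fire T0:  (A=1, B=1, C=1, D=4, E=0, F=4) → (A=3, B=1, C=1, D=5, E=0, F=4)
step 2: fire T0:  (A=3, B=1, C=1, D=5, E=0, F=4) → (A=5, B=1, C=1, D=6, E=0, F=4)
step 3: fire T1:  (A=5, B=1, C=1, D=6, E=0, F=4) → (A=6, B=0, C=1, D=6, E=0, F=1)

(A=6, B=0, C=1, D=6, E=0, F=1)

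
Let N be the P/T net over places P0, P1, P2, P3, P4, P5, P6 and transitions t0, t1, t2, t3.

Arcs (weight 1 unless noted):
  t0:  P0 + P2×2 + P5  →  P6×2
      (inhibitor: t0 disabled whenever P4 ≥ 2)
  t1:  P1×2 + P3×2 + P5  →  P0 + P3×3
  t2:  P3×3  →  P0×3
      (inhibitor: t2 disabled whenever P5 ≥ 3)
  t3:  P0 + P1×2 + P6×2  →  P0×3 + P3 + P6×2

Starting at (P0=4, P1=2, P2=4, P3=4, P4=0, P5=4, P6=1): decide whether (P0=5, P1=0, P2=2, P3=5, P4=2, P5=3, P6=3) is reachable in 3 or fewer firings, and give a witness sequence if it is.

depth 0: 1 marking
depth 1: 3 markings reached so far
depth 2: 6 markings reached so far
depth 3: 10 markings reached so far
target is not among the 10 markings reachable within 3 steps

NO — not reachable within 3 firings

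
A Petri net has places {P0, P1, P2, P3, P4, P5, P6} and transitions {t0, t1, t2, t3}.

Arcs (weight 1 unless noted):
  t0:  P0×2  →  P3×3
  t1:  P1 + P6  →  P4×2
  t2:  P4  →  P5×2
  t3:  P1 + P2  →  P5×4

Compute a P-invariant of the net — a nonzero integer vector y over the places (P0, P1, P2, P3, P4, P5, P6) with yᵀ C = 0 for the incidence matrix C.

y = (P0:3, P1:0, P2:0, P3:2, P4:0, P5:0, P6:0)

Incidence matrix C (rows=places, cols=transitions):
       t0   t1   t2   t3
   P0  -2    0    0    0
   P1   0   -1    0   -1
   P2   0    0    0   -1
   P3   3    0    0    0
   P4   0    2   -1    0
   P5   0    0    2    4
   P6   0   -1    0    0

Candidate y = [3, 0, 0, 2, 0, 0, 0]; check y·C column-wise:
  col t0: 3·-2 + 2·3 = 0
  col t1: 3·0 + 0·-1 + 2·0 + 0·2 + 0·-1 = 0
  col t2: 3·0 + 2·0 + 0·-1 + 0·2 = 0
  col t3: 3·0 + 0·-1 + 0·-1 + 2·0 + 0·4 = 0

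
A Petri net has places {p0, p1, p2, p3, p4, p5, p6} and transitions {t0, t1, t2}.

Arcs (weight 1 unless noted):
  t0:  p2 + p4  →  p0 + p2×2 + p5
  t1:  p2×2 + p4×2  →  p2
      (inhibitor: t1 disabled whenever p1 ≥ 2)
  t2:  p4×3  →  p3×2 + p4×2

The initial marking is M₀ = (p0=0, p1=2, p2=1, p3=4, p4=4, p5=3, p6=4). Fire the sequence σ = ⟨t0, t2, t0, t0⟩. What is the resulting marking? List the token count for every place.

(p0=3, p1=2, p2=4, p3=6, p4=0, p5=6, p6=4)

step 1: fire t0:  (p0=0, p1=2, p2=1, p3=4, p4=4, p5=3, p6=4) → (p0=1, p1=2, p2=2, p3=4, p4=3, p5=4, p6=4)
step 2: fire t2:  (p0=1, p1=2, p2=2, p3=4, p4=3, p5=4, p6=4) → (p0=1, p1=2, p2=2, p3=6, p4=2, p5=4, p6=4)
step 3: fire t0:  (p0=1, p1=2, p2=2, p3=6, p4=2, p5=4, p6=4) → (p0=2, p1=2, p2=3, p3=6, p4=1, p5=5, p6=4)
step 4: fire t0:  (p0=2, p1=2, p2=3, p3=6, p4=1, p5=5, p6=4) → (p0=3, p1=2, p2=4, p3=6, p4=0, p5=6, p6=4)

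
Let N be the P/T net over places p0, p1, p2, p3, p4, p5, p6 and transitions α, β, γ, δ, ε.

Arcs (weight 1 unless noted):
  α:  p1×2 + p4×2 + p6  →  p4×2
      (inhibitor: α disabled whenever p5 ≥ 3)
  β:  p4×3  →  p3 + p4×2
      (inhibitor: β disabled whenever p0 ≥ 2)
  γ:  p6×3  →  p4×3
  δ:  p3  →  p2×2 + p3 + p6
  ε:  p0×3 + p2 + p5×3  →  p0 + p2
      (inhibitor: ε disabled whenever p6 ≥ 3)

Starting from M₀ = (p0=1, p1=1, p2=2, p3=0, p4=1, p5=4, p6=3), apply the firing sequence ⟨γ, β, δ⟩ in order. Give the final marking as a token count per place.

step 1: fire γ:  (p0=1, p1=1, p2=2, p3=0, p4=1, p5=4, p6=3) → (p0=1, p1=1, p2=2, p3=0, p4=4, p5=4, p6=0)
step 2: fire β:  (p0=1, p1=1, p2=2, p3=0, p4=4, p5=4, p6=0) → (p0=1, p1=1, p2=2, p3=1, p4=3, p5=4, p6=0)
step 3: fire δ:  (p0=1, p1=1, p2=2, p3=1, p4=3, p5=4, p6=0) → (p0=1, p1=1, p2=4, p3=1, p4=3, p5=4, p6=1)

(p0=1, p1=1, p2=4, p3=1, p4=3, p5=4, p6=1)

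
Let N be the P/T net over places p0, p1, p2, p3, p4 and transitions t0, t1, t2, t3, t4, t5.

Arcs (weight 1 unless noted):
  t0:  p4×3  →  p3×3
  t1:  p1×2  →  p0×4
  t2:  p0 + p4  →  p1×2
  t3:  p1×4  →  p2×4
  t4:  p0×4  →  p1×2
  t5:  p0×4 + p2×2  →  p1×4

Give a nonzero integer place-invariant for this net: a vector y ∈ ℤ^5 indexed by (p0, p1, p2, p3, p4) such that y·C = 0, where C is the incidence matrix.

y = (p0:1, p1:2, p2:2, p3:3, p4:3)

Incidence matrix C (rows=places, cols=transitions):
       t0   t1   t2   t3   t4   t5
   p0   0    4   -1    0   -4   -4
   p1   0   -2    2   -4    2    4
   p2   0    0    0    4    0   -2
   p3   3    0    0    0    0    0
   p4  -3    0   -1    0    0    0

Candidate y = [1, 2, 2, 3, 3]; check y·C column-wise:
  col t0: 1·0 + 2·0 + 2·0 + 3·3 + 3·-3 = 0
  col t1: 1·4 + 2·-2 + 2·0 + 3·0 + 3·0 = 0
  col t2: 1·-1 + 2·2 + 2·0 + 3·0 + 3·-1 = 0
  col t3: 1·0 + 2·-4 + 2·4 + 3·0 + 3·0 = 0
  col t4: 1·-4 + 2·2 + 2·0 + 3·0 + 3·0 = 0
  col t5: 1·-4 + 2·4 + 2·-2 + 3·0 + 3·0 = 0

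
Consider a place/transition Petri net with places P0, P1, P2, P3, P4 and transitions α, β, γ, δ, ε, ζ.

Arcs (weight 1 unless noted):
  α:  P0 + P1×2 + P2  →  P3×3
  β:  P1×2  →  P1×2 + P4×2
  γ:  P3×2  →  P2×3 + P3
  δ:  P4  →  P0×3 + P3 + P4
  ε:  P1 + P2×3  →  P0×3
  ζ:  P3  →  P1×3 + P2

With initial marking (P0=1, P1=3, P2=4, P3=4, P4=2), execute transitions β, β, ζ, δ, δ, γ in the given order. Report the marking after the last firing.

(P0=7, P1=6, P2=8, P3=4, P4=6)

step 1: fire β:  (P0=1, P1=3, P2=4, P3=4, P4=2) → (P0=1, P1=3, P2=4, P3=4, P4=4)
step 2: fire β:  (P0=1, P1=3, P2=4, P3=4, P4=4) → (P0=1, P1=3, P2=4, P3=4, P4=6)
step 3: fire ζ:  (P0=1, P1=3, P2=4, P3=4, P4=6) → (P0=1, P1=6, P2=5, P3=3, P4=6)
step 4: fire δ:  (P0=1, P1=6, P2=5, P3=3, P4=6) → (P0=4, P1=6, P2=5, P3=4, P4=6)
step 5: fire δ:  (P0=4, P1=6, P2=5, P3=4, P4=6) → (P0=7, P1=6, P2=5, P3=5, P4=6)
step 6: fire γ:  (P0=7, P1=6, P2=5, P3=5, P4=6) → (P0=7, P1=6, P2=8, P3=4, P4=6)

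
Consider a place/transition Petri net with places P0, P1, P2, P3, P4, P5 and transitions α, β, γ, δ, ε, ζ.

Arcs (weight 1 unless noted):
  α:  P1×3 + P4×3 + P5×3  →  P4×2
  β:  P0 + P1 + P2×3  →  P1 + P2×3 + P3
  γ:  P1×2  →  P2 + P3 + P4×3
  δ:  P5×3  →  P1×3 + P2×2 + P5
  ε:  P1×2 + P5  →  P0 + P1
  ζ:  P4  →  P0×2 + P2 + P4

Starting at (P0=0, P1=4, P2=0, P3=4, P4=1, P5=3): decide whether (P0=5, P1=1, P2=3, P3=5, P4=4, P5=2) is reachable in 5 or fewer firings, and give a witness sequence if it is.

step 1: fire γ:  (P0=0, P1=4, P2=0, P3=4, P4=1, P5=3) → (P0=0, P1=2, P2=1, P3=5, P4=4, P5=3)
step 2: fire ε:  (P0=0, P1=2, P2=1, P3=5, P4=4, P5=3) → (P0=1, P1=1, P2=1, P3=5, P4=4, P5=2)
step 3: fire ζ:  (P0=1, P1=1, P2=1, P3=5, P4=4, P5=2) → (P0=3, P1=1, P2=2, P3=5, P4=4, P5=2)
step 4: fire ζ:  (P0=3, P1=1, P2=2, P3=5, P4=4, P5=2) → (P0=5, P1=1, P2=3, P3=5, P4=4, P5=2)

YES — reachable via ⟨γ, ε, ζ, ζ⟩ (4 firings)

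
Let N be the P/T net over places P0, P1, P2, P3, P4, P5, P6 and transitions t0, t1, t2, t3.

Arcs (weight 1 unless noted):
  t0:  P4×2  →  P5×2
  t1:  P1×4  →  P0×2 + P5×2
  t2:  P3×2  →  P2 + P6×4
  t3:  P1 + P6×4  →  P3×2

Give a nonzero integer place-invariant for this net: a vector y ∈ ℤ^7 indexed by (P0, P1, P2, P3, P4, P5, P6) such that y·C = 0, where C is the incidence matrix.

Incidence matrix C (rows=places, cols=transitions):
       t0   t1   t2   t3
   P0   0    2    0    0
   P1   0   -4    0   -1
   P2   0    0    1    0
   P3   0    0   -2    2
   P4  -2    0    0    0
   P5   2    2    0    0
   P6   0    0    4   -4

Candidate y = [4, 2, 2, 1, 0, 0, 0]; check y·C column-wise:
  col t0: 4·0 + 2·0 + 2·0 + 1·0 + 0·-2 + 0·2 = 0
  col t1: 4·2 + 2·-4 + 2·0 + 1·0 + 0·2 = 0
  col t2: 4·0 + 2·0 + 2·1 + 1·-2 + 0·4 = 0
  col t3: 4·0 + 2·-1 + 2·0 + 1·2 + 0·-4 = 0

y = (P0:4, P1:2, P2:2, P3:1, P4:0, P5:0, P6:0)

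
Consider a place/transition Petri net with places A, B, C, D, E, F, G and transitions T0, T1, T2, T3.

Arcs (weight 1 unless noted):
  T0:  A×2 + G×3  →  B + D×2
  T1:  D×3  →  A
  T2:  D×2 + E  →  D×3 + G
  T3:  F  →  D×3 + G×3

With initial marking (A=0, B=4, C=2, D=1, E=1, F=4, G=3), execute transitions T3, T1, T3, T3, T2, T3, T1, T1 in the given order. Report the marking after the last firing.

step 1: fire T3:  (A=0, B=4, C=2, D=1, E=1, F=4, G=3) → (A=0, B=4, C=2, D=4, E=1, F=3, G=6)
step 2: fire T1:  (A=0, B=4, C=2, D=4, E=1, F=3, G=6) → (A=1, B=4, C=2, D=1, E=1, F=3, G=6)
step 3: fire T3:  (A=1, B=4, C=2, D=1, E=1, F=3, G=6) → (A=1, B=4, C=2, D=4, E=1, F=2, G=9)
step 4: fire T3:  (A=1, B=4, C=2, D=4, E=1, F=2, G=9) → (A=1, B=4, C=2, D=7, E=1, F=1, G=12)
step 5: fire T2:  (A=1, B=4, C=2, D=7, E=1, F=1, G=12) → (A=1, B=4, C=2, D=8, E=0, F=1, G=13)
step 6: fire T3:  (A=1, B=4, C=2, D=8, E=0, F=1, G=13) → (A=1, B=4, C=2, D=11, E=0, F=0, G=16)
step 7: fire T1:  (A=1, B=4, C=2, D=11, E=0, F=0, G=16) → (A=2, B=4, C=2, D=8, E=0, F=0, G=16)
step 8: fire T1:  (A=2, B=4, C=2, D=8, E=0, F=0, G=16) → (A=3, B=4, C=2, D=5, E=0, F=0, G=16)

(A=3, B=4, C=2, D=5, E=0, F=0, G=16)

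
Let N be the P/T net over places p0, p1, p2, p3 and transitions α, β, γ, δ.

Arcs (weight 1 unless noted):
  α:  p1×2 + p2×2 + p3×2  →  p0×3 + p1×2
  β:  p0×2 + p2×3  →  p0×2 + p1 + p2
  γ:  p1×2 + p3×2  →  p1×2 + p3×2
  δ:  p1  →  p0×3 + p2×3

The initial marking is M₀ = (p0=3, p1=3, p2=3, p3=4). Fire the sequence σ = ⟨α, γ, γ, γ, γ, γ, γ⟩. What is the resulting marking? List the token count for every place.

(p0=6, p1=3, p2=1, p3=2)

step 1: fire α:  (p0=3, p1=3, p2=3, p3=4) → (p0=6, p1=3, p2=1, p3=2)
step 2: fire γ:  (p0=6, p1=3, p2=1, p3=2) → (p0=6, p1=3, p2=1, p3=2)
step 3: fire γ:  (p0=6, p1=3, p2=1, p3=2) → (p0=6, p1=3, p2=1, p3=2)
step 4: fire γ:  (p0=6, p1=3, p2=1, p3=2) → (p0=6, p1=3, p2=1, p3=2)
step 5: fire γ:  (p0=6, p1=3, p2=1, p3=2) → (p0=6, p1=3, p2=1, p3=2)
step 6: fire γ:  (p0=6, p1=3, p2=1, p3=2) → (p0=6, p1=3, p2=1, p3=2)
step 7: fire γ:  (p0=6, p1=3, p2=1, p3=2) → (p0=6, p1=3, p2=1, p3=2)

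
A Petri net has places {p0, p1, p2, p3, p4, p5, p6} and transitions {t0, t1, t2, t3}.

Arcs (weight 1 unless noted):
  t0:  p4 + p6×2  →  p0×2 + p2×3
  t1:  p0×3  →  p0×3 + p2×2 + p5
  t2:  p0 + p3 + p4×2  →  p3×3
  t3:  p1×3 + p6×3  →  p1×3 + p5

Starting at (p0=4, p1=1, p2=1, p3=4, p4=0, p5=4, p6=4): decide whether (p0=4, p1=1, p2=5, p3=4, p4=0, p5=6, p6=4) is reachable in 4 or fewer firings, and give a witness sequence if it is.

step 1: fire t1:  (p0=4, p1=1, p2=1, p3=4, p4=0, p5=4, p6=4) → (p0=4, p1=1, p2=3, p3=4, p4=0, p5=5, p6=4)
step 2: fire t1:  (p0=4, p1=1, p2=3, p3=4, p4=0, p5=5, p6=4) → (p0=4, p1=1, p2=5, p3=4, p4=0, p5=6, p6=4)

YES — reachable via ⟨t1, t1⟩ (2 firings)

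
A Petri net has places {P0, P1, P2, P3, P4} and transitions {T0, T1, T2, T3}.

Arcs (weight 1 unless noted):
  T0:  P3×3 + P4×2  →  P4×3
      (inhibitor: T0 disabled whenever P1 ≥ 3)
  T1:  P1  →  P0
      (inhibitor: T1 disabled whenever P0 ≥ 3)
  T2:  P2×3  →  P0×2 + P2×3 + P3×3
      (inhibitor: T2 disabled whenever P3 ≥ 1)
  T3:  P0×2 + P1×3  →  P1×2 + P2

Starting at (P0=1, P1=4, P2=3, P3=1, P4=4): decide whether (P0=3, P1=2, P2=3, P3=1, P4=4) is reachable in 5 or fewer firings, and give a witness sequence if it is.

step 1: fire T1:  (P0=1, P1=4, P2=3, P3=1, P4=4) → (P0=2, P1=3, P2=3, P3=1, P4=4)
step 2: fire T1:  (P0=2, P1=3, P2=3, P3=1, P4=4) → (P0=3, P1=2, P2=3, P3=1, P4=4)

YES — reachable via ⟨T1, T1⟩ (2 firings)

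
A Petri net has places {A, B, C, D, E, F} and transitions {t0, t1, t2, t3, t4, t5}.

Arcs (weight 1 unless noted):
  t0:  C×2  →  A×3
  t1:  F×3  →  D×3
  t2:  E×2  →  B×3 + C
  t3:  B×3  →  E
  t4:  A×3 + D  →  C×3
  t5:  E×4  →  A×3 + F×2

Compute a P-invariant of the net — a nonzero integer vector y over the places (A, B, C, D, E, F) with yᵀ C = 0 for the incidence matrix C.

y = (A:2, B:1, C:3, D:3, E:3, F:3)

Incidence matrix C (rows=places, cols=transitions):
       t0   t1   t2   t3   t4   t5
    A   3    0    0    0   -3    3
    B   0    0    3   -3    0    0
    C  -2    0    1    0    3    0
    D   0    3    0    0   -1    0
    E   0    0   -2    1    0   -4
    F   0   -3    0    0    0    2

Candidate y = [2, 1, 3, 3, 3, 3]; check y·C column-wise:
  col t0: 2·3 + 1·0 + 3·-2 + 3·0 + 3·0 + 3·0 = 0
  col t1: 2·0 + 1·0 + 3·0 + 3·3 + 3·0 + 3·-3 = 0
  col t2: 2·0 + 1·3 + 3·1 + 3·0 + 3·-2 + 3·0 = 0
  col t3: 2·0 + 1·-3 + 3·0 + 3·0 + 3·1 + 3·0 = 0
  col t4: 2·-3 + 1·0 + 3·3 + 3·-1 + 3·0 + 3·0 = 0
  col t5: 2·3 + 1·0 + 3·0 + 3·0 + 3·-4 + 3·2 = 0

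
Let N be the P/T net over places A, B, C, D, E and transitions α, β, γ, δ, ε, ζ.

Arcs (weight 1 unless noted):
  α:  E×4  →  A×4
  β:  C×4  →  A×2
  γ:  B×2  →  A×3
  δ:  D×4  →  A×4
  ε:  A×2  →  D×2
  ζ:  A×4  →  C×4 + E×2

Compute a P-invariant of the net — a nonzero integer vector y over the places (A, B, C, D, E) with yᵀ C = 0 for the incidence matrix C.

y = (A:2, B:3, C:1, D:2, E:2)

Incidence matrix C (rows=places, cols=transitions):
        α    β    γ    δ    ε    ζ
    A   4    2    3    4   -2   -4
    B   0    0   -2    0    0    0
    C   0   -4    0    0    0    4
    D   0    0    0   -4    2    0
    E  -4    0    0    0    0    2

Candidate y = [2, 3, 1, 2, 2]; check y·C column-wise:
  col α: 2·4 + 3·0 + 1·0 + 2·0 + 2·-4 = 0
  col β: 2·2 + 3·0 + 1·-4 + 2·0 + 2·0 = 0
  col γ: 2·3 + 3·-2 + 1·0 + 2·0 + 2·0 = 0
  col δ: 2·4 + 3·0 + 1·0 + 2·-4 + 2·0 = 0
  col ε: 2·-2 + 3·0 + 1·0 + 2·2 + 2·0 = 0
  col ζ: 2·-4 + 3·0 + 1·4 + 2·0 + 2·2 = 0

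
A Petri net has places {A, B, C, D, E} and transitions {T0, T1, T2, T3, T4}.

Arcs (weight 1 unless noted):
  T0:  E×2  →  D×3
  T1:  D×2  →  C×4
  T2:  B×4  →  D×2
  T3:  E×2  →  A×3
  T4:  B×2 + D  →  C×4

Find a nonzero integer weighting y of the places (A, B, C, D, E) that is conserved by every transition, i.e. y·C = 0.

y = (A:2, B:1, C:1, D:2, E:3)

Incidence matrix C (rows=places, cols=transitions):
       T0   T1   T2   T3   T4
    A   0    0    0    3    0
    B   0    0   -4    0   -2
    C   0    4    0    0    4
    D   3   -2    2    0   -1
    E  -2    0    0   -2    0

Candidate y = [2, 1, 1, 2, 3]; check y·C column-wise:
  col T0: 2·0 + 1·0 + 1·0 + 2·3 + 3·-2 = 0
  col T1: 2·0 + 1·0 + 1·4 + 2·-2 + 3·0 = 0
  col T2: 2·0 + 1·-4 + 1·0 + 2·2 + 3·0 = 0
  col T3: 2·3 + 1·0 + 1·0 + 2·0 + 3·-2 = 0
  col T4: 2·0 + 1·-2 + 1·4 + 2·-1 + 3·0 = 0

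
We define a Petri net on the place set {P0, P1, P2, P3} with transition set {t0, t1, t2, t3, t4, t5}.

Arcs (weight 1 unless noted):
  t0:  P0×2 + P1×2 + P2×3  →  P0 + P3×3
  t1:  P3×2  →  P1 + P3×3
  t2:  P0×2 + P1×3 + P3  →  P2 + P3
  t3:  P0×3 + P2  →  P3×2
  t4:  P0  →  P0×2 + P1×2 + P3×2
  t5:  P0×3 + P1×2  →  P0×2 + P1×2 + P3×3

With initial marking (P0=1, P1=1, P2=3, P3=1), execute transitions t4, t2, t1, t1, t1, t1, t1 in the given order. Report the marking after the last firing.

step 1: fire t4:  (P0=1, P1=1, P2=3, P3=1) → (P0=2, P1=3, P2=3, P3=3)
step 2: fire t2:  (P0=2, P1=3, P2=3, P3=3) → (P0=0, P1=0, P2=4, P3=3)
step 3: fire t1:  (P0=0, P1=0, P2=4, P3=3) → (P0=0, P1=1, P2=4, P3=4)
step 4: fire t1:  (P0=0, P1=1, P2=4, P3=4) → (P0=0, P1=2, P2=4, P3=5)
step 5: fire t1:  (P0=0, P1=2, P2=4, P3=5) → (P0=0, P1=3, P2=4, P3=6)
step 6: fire t1:  (P0=0, P1=3, P2=4, P3=6) → (P0=0, P1=4, P2=4, P3=7)
step 7: fire t1:  (P0=0, P1=4, P2=4, P3=7) → (P0=0, P1=5, P2=4, P3=8)

(P0=0, P1=5, P2=4, P3=8)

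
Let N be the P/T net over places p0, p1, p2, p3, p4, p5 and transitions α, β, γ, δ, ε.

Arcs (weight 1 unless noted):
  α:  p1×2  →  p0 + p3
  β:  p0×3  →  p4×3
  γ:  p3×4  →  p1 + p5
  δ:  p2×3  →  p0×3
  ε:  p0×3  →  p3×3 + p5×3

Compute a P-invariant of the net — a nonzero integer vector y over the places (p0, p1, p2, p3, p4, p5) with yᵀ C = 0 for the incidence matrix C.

Incidence matrix C (rows=places, cols=transitions):
        α    β    γ    δ    ε
   p0   1   -3    0    3   -3
   p1  -2    0    1    0    0
   p2   0    0    0   -3    0
   p3   1    0   -4    0    3
   p4   0    3    0    0    0
   p5   0    0    1    0    3

Candidate y = [3, 2, 3, 1, 3, 2]; check y·C column-wise:
  col α: 3·1 + 2·-2 + 3·0 + 1·1 + 3·0 + 2·0 = 0
  col β: 3·-3 + 2·0 + 3·0 + 1·0 + 3·3 + 2·0 = 0
  col γ: 3·0 + 2·1 + 3·0 + 1·-4 + 3·0 + 2·1 = 0
  col δ: 3·3 + 2·0 + 3·-3 + 1·0 + 3·0 + 2·0 = 0
  col ε: 3·-3 + 2·0 + 3·0 + 1·3 + 3·0 + 2·3 = 0

y = (p0:3, p1:2, p2:3, p3:1, p4:3, p5:2)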